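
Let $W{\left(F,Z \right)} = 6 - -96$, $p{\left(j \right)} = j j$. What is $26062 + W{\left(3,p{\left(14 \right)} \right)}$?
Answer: $26164$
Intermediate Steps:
$p{\left(j \right)} = j^{2}$
$W{\left(F,Z \right)} = 102$ ($W{\left(F,Z \right)} = 6 + 96 = 102$)
$26062 + W{\left(3,p{\left(14 \right)} \right)} = 26062 + 102 = 26164$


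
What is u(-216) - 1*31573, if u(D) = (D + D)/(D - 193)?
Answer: -12912925/409 ≈ -31572.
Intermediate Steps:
u(D) = 2*D/(-193 + D) (u(D) = (2*D)/(-193 + D) = 2*D/(-193 + D))
u(-216) - 1*31573 = 2*(-216)/(-193 - 216) - 1*31573 = 2*(-216)/(-409) - 31573 = 2*(-216)*(-1/409) - 31573 = 432/409 - 31573 = -12912925/409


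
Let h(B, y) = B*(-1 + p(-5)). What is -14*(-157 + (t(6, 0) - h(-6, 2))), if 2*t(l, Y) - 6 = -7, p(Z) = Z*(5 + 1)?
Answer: 4809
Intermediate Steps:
p(Z) = 6*Z (p(Z) = Z*6 = 6*Z)
t(l, Y) = -½ (t(l, Y) = 3 + (½)*(-7) = 3 - 7/2 = -½)
h(B, y) = -31*B (h(B, y) = B*(-1 + 6*(-5)) = B*(-1 - 30) = B*(-31) = -31*B)
-14*(-157 + (t(6, 0) - h(-6, 2))) = -14*(-157 + (-½ - (-31)*(-6))) = -14*(-157 + (-½ - 1*186)) = -14*(-157 + (-½ - 186)) = -14*(-157 - 373/2) = -14*(-687/2) = 4809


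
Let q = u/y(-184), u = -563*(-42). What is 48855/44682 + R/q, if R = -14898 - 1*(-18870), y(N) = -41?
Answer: -340073763/58697254 ≈ -5.7937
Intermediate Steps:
u = 23646
q = -23646/41 (q = 23646/(-41) = 23646*(-1/41) = -23646/41 ≈ -576.73)
R = 3972 (R = -14898 + 18870 = 3972)
48855/44682 + R/q = 48855/44682 + 3972/(-23646/41) = 48855*(1/44682) + 3972*(-41/23646) = 16285/14894 - 27142/3941 = -340073763/58697254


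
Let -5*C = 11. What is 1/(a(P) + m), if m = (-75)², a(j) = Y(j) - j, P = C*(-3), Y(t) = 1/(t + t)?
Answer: 330/1854097 ≈ 0.00017798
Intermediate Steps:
Y(t) = 1/(2*t)
C = -11/5 (C = -⅕*11 = -11/5 ≈ -2.2000)
P = 33/5 (P = -11/5*(-3) = 33/5 ≈ 6.6000)
a(j) = 1/(2*j) - j
m = 5625
1/(a(P) + m) = 1/((1/(2*(33/5)) - 1*33/5) + 5625) = 1/(((½)*(5/33) - 33/5) + 5625) = 1/((5/66 - 33/5) + 5625) = 1/(-2153/330 + 5625) = 1/(1854097/330) = 330/1854097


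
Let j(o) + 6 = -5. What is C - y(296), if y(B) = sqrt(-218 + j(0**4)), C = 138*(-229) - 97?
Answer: -31699 - I*sqrt(229) ≈ -31699.0 - 15.133*I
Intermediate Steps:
C = -31699 (C = -31602 - 97 = -31699)
j(o) = -11 (j(o) = -6 - 5 = -11)
y(B) = I*sqrt(229) (y(B) = sqrt(-218 - 11) = sqrt(-229) = I*sqrt(229))
C - y(296) = -31699 - I*sqrt(229)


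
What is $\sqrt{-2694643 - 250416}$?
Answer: $i \sqrt{2945059} \approx 1716.1 i$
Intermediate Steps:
$\sqrt{-2694643 - 250416} = \sqrt{-2945059} = i \sqrt{2945059}$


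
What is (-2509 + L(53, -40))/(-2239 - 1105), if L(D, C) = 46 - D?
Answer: 629/836 ≈ 0.75239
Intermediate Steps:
(-2509 + L(53, -40))/(-2239 - 1105) = (-2509 + (46 - 1*53))/(-2239 - 1105) = (-2509 + (46 - 53))/(-3344) = (-2509 - 7)*(-1/3344) = -2516*(-1/3344) = 629/836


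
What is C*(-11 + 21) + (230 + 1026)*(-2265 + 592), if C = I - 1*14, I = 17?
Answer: -2101258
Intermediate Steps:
C = 3 (C = 17 - 1*14 = 17 - 14 = 3)
C*(-11 + 21) + (230 + 1026)*(-2265 + 592) = 3*(-11 + 21) + (230 + 1026)*(-2265 + 592) = 3*10 + 1256*(-1673) = 30 - 2101288 = -2101258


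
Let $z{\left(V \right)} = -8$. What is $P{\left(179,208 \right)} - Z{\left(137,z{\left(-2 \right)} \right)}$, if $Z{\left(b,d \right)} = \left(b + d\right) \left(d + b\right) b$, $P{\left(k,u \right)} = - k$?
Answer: $-2279996$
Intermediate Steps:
$Z{\left(b,d \right)} = b \left(b + d\right)^{2}$ ($Z{\left(b,d \right)} = \left(b + d\right) \left(b + d\right) b = \left(b + d\right)^{2} b = b \left(b + d\right)^{2}$)
$P{\left(179,208 \right)} - Z{\left(137,z{\left(-2 \right)} \right)} = \left(-1\right) 179 - 137 \left(137 - 8\right)^{2} = -179 - 137 \cdot 129^{2} = -179 - 137 \cdot 16641 = -179 - 2279817 = -2279996$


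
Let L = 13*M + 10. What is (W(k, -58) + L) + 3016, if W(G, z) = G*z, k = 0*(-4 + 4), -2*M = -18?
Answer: 3143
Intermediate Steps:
M = 9 (M = -½*(-18) = 9)
L = 127 (L = 13*9 + 10 = 117 + 10 = 127)
k = 0 (k = 0*0 = 0)
(W(k, -58) + L) + 3016 = (0*(-58) + 127) + 3016 = (0 + 127) + 3016 = 127 + 3016 = 3143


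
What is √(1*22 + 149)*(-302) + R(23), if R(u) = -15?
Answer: -15 - 906*√19 ≈ -3964.2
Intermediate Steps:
√(1*22 + 149)*(-302) + R(23) = √(1*22 + 149)*(-302) - 15 = √(22 + 149)*(-302) - 15 = √171*(-302) - 15 = (3*√19)*(-302) - 15 = -906*√19 - 15 = -15 - 906*√19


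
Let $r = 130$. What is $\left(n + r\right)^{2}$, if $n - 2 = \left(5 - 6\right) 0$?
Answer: $17424$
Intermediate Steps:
$n = 2$ ($n = 2 + \left(5 - 6\right) 0 = 2 - 0 = 2 + 0 = 2$)
$\left(n + r\right)^{2} = \left(2 + 130\right)^{2} = 132^{2} = 17424$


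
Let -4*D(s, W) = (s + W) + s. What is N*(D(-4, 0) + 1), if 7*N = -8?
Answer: -24/7 ≈ -3.4286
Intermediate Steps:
N = -8/7 (N = (1/7)*(-8) = -8/7 ≈ -1.1429)
D(s, W) = -s/2 - W/4 (D(s, W) = -((s + W) + s)/4 = -((W + s) + s)/4 = -(W + 2*s)/4 = -s/2 - W/4)
N*(D(-4, 0) + 1) = -8*((-1/2*(-4) - 1/4*0) + 1)/7 = -8*((2 + 0) + 1)/7 = -8*(2 + 1)/7 = -8/7*3 = -24/7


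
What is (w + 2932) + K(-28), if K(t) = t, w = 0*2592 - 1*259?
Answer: 2645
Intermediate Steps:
w = -259 (w = 0 - 259 = -259)
(w + 2932) + K(-28) = (-259 + 2932) - 28 = 2673 - 28 = 2645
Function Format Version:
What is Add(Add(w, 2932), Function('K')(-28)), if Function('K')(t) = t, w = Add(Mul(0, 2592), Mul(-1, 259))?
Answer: 2645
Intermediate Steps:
w = -259 (w = Add(0, -259) = -259)
Add(Add(w, 2932), Function('K')(-28)) = Add(Add(-259, 2932), -28) = Add(2673, -28) = 2645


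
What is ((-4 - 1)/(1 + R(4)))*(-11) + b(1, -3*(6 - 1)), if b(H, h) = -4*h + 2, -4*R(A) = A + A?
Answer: 7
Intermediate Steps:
R(A) = -A/2 (R(A) = -(A + A)/4 = -A/2)
b(H, h) = 2 - 4*h
((-4 - 1)/(1 + R(4)))*(-11) + b(1, -3*(6 - 1)) = ((-4 - 1)/(1 - ½*4))*(-11) + (2 - (-12)*(6 - 1)) = -5/(1 - 2)*(-11) + (2 - (-12)*5) = -5/(-1)*(-11) + (2 - 4*(-15)) = -5*(-1)*(-11) + (2 + 60) = 5*(-11) + 62 = -55 + 62 = 7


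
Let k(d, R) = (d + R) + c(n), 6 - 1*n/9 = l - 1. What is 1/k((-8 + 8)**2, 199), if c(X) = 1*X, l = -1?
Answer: 1/271 ≈ 0.0036900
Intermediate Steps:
n = 72 (n = 54 - 9*(-1 - 1) = 54 - 9*(-2) = 54 + 18 = 72)
c(X) = X
k(d, R) = 72 + R + d (k(d, R) = (d + R) + 72 = (R + d) + 72 = 72 + R + d)
1/k((-8 + 8)**2, 199) = 1/(72 + 199 + (-8 + 8)**2) = 1/(72 + 199 + 0**2) = 1/(72 + 199 + 0) = 1/271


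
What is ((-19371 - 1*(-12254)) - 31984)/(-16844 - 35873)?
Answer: 39101/52717 ≈ 0.74172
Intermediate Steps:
((-19371 - 1*(-12254)) - 31984)/(-16844 - 35873) = ((-19371 + 12254) - 31984)/(-52717) = (-7117 - 31984)*(-1/52717) = -39101*(-1/52717) = 39101/52717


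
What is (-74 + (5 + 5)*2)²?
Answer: 2916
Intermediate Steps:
(-74 + (5 + 5)*2)² = (-74 + 10*2)² = (-74 + 20)² = (-54)² = 2916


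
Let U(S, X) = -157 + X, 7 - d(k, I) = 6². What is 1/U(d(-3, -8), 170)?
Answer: 1/13 ≈ 0.076923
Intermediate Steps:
d(k, I) = -29 (d(k, I) = 7 - 1*6² = 7 - 1*36 = 7 - 36 = -29)
1/U(d(-3, -8), 170) = 1/(-157 + 170) = 1/13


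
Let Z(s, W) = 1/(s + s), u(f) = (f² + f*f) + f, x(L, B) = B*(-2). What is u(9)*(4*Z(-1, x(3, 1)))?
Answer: -342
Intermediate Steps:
x(L, B) = -2*B
u(f) = f + 2*f² (u(f) = (f² + f²) + f = 2*f² + f = f + 2*f²)
Z(s, W) = 1/(2*s)
u(9)*(4*Z(-1, x(3, 1))) = (9*(1 + 2*9))*(4*((½)/(-1))) = (9*(1 + 18))*(4*((½)*(-1))) = (9*19)*(4*(-½)) = 171*(-2) = -342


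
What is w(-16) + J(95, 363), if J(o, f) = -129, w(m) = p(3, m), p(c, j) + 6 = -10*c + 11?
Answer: -154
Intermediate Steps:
p(c, j) = 5 - 10*c (p(c, j) = -6 + (-10*c + 11) = -6 + (11 - 10*c) = 5 - 10*c)
w(m) = -25 (w(m) = 5 - 10*3 = 5 - 30 = -25)
w(-16) + J(95, 363) = -25 - 129 = -154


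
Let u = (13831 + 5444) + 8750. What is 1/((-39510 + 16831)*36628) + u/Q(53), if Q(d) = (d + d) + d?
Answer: 23279986696141/132079139508 ≈ 176.26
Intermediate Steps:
Q(d) = 3*d (Q(d) = 2*d + d = 3*d)
u = 28025 (u = 19275 + 8750 = 28025)
1/((-39510 + 16831)*36628) + u/Q(53) = 1/((-39510 + 16831)*36628) + 28025/((3*53)) = (1/36628)/(-22679) + 28025/159 = -1/22679*1/36628 + 28025*(1/159) = -1/830686412 + 28025/159 = 23279986696141/132079139508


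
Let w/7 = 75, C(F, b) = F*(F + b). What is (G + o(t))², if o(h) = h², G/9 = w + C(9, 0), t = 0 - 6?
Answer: 30140100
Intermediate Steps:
t = -6
w = 525 (w = 7*75 = 525)
G = 5454 (G = 9*(525 + 9*(9 + 0)) = 9*(525 + 9*9) = 9*(525 + 81) = 9*606 = 5454)
(G + o(t))² = (5454 + (-6)²)² = (5454 + 36)² = 5490² = 30140100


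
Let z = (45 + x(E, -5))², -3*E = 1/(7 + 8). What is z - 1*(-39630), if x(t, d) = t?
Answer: 84347326/2025 ≈ 41653.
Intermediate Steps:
E = -1/45 (E = -1/(3*(7 + 8)) = -⅓/15 = -⅓*1/15 = -1/45 ≈ -0.022222)
z = 4096576/2025 (z = (45 - 1/45)² = (2024/45)² = 4096576/2025 ≈ 2023.0)
z - 1*(-39630) = 4096576/2025 - 1*(-39630) = 4096576/2025 + 39630 = 84347326/2025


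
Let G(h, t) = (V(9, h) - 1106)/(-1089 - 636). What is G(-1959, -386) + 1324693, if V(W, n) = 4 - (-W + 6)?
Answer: 2285096524/1725 ≈ 1.3247e+6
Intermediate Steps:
V(W, n) = -2 + W (V(W, n) = 4 - (6 - W) = 4 + (-6 + W) = -2 + W)
G(h, t) = 1099/1725 (G(h, t) = ((-2 + 9) - 1106)/(-1089 - 636) = (7 - 1106)/(-1725) = -1099*(-1/1725) = 1099/1725)
G(-1959, -386) + 1324693 = 1099/1725 + 1324693 = 2285096524/1725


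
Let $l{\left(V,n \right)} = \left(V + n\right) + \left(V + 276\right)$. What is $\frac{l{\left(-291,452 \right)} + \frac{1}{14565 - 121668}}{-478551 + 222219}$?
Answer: $- \frac{15637037}{27453926196} \approx -0.00056957$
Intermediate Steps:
$l{\left(V,n \right)} = 276 + n + 2 V$ ($l{\left(V,n \right)} = \left(V + n\right) + \left(276 + V\right) = 276 + n + 2 V$)
$\frac{l{\left(-291,452 \right)} + \frac{1}{14565 - 121668}}{-478551 + 222219} = \frac{\left(276 + 452 + 2 \left(-291\right)\right) + \frac{1}{14565 - 121668}}{-478551 + 222219} = \frac{\left(276 + 452 - 582\right) + \frac{1}{-107103}}{-256332} = \left(146 - \frac{1}{107103}\right) \left(- \frac{1}{256332}\right) = \frac{15637037}{107103} \left(- \frac{1}{256332}\right) = - \frac{15637037}{27453926196}$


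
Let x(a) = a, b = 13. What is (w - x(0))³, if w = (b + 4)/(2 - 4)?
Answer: -4913/8 ≈ -614.13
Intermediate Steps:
w = -17/2 (w = (13 + 4)/(2 - 4) = 17/(-2) = 17*(-½) = -17/2 ≈ -8.5000)
(w - x(0))³ = (-17/2 - 1*0)³ = (-17/2 + 0)³ = (-17/2)³ = -4913/8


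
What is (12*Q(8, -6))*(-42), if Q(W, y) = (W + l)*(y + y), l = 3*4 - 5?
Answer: 90720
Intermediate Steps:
l = 7 (l = 12 - 5 = 7)
Q(W, y) = 2*y*(7 + W) (Q(W, y) = (W + 7)*(y + y) = (7 + W)*(2*y) = 2*y*(7 + W))
(12*Q(8, -6))*(-42) = (12*(2*(-6)*(7 + 8)))*(-42) = (12*(2*(-6)*15))*(-42) = (12*(-180))*(-42) = -2160*(-42) = 90720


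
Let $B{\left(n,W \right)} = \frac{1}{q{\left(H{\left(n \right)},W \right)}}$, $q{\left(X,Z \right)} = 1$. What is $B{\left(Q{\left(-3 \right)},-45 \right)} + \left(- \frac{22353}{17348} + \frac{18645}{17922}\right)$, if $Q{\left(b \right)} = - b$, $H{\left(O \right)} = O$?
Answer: $\frac{38958975}{51818476} \approx 0.75184$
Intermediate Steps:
$B{\left(n,W \right)} = 1$ ($B{\left(n,W \right)} = 1^{-1} = 1$)
$B{\left(Q{\left(-3 \right)},-45 \right)} + \left(- \frac{22353}{17348} + \frac{18645}{17922}\right) = 1 + \left(- \frac{22353}{17348} + \frac{18645}{17922}\right) = 1 + \left(\left(-22353\right) \frac{1}{17348} + 18645 \cdot \frac{1}{17922}\right) = 1 + \left(- \frac{22353}{17348} + \frac{6215}{5974}\right) = 1 - \frac{12859501}{51818476} = \frac{38958975}{51818476}$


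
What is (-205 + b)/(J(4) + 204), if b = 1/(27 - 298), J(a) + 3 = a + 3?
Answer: -13889/14092 ≈ -0.98559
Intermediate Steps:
J(a) = a (J(a) = -3 + (a + 3) = -3 + (3 + a) = a)
b = -1/271 (b = 1/(-271) = -1/271 ≈ -0.0036900)
(-205 + b)/(J(4) + 204) = (-205 - 1/271)/(4 + 204) = -55556/271/208 = -55556/271*1/208 = -13889/14092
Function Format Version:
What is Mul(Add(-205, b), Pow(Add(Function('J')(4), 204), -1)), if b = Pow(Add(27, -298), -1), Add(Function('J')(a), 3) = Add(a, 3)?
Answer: Rational(-13889, 14092) ≈ -0.98559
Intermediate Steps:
Function('J')(a) = a (Function('J')(a) = Add(-3, Add(a, 3)) = Add(-3, Add(3, a)) = a)
b = Rational(-1, 271) (b = Pow(-271, -1) = Rational(-1, 271) ≈ -0.0036900)
Mul(Add(-205, b), Pow(Add(Function('J')(4), 204), -1)) = Mul(Add(-205, Rational(-1, 271)), Pow(Add(4, 204), -1)) = Mul(Rational(-55556, 271), Pow(208, -1)) = Mul(Rational(-55556, 271), Rational(1, 208)) = Rational(-13889, 14092)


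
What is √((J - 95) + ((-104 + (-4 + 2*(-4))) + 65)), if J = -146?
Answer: 2*I*√73 ≈ 17.088*I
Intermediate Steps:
√((J - 95) + ((-104 + (-4 + 2*(-4))) + 65)) = √((-146 - 95) + ((-104 + (-4 + 2*(-4))) + 65)) = √(-241 + ((-104 + (-4 - 8)) + 65)) = √(-241 + ((-104 - 12) + 65)) = √(-241 + (-116 + 65)) = √(-241 - 51) = √(-292) = 2*I*√73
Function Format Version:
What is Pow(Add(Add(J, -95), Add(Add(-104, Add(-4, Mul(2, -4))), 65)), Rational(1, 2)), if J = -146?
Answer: Mul(2, I, Pow(73, Rational(1, 2))) ≈ Mul(17.088, I)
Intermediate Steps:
Pow(Add(Add(J, -95), Add(Add(-104, Add(-4, Mul(2, -4))), 65)), Rational(1, 2)) = Pow(Add(Add(-146, -95), Add(Add(-104, Add(-4, Mul(2, -4))), 65)), Rational(1, 2)) = Pow(Add(-241, Add(Add(-104, Add(-4, -8)), 65)), Rational(1, 2)) = Pow(Add(-241, Add(Add(-104, -12), 65)), Rational(1, 2)) = Pow(Add(-241, Add(-116, 65)), Rational(1, 2)) = Pow(Add(-241, -51), Rational(1, 2)) = Pow(-292, Rational(1, 2)) = Mul(2, I, Pow(73, Rational(1, 2)))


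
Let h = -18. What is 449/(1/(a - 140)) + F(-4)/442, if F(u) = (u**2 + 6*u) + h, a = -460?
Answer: -4579801/17 ≈ -2.6940e+5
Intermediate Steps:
F(u) = -18 + u**2 + 6*u (F(u) = (u**2 + 6*u) - 18 = -18 + u**2 + 6*u)
449/(1/(a - 140)) + F(-4)/442 = 449/(1/(-460 - 140)) + (-18 + (-4)**2 + 6*(-4))/442 = 449/(1/(-600)) + (-18 + 16 - 24)*(1/442) = 449/(-1/600) - 26*1/442 = 449*(-600) - 1/17 = -269400 - 1/17 = -4579801/17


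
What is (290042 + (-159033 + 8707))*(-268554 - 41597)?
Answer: -43333057116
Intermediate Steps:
(290042 + (-159033 + 8707))*(-268554 - 41597) = (290042 - 150326)*(-310151) = 139716*(-310151) = -43333057116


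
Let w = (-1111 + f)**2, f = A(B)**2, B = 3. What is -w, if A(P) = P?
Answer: -1214404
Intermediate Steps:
f = 9 (f = 3**2 = 9)
w = 1214404 (w = (-1111 + 9)**2 = (-1102)**2 = 1214404)
-w = -1*1214404 = -1214404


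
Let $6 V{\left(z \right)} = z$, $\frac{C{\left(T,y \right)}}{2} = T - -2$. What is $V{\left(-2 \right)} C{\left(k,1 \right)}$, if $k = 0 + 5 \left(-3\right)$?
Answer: $\frac{26}{3} \approx 8.6667$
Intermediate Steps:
$k = -15$ ($k = 0 - 15 = -15$)
$C{\left(T,y \right)} = 4 + 2 T$ ($C{\left(T,y \right)} = 2 \left(T - -2\right) = 2 \left(T + 2\right) = 2 \left(2 + T\right) = 4 + 2 T$)
$V{\left(z \right)} = \frac{z}{6}$
$V{\left(-2 \right)} C{\left(k,1 \right)} = \frac{1}{6} \left(-2\right) \left(4 + 2 \left(-15\right)\right) = - \frac{4 - 30}{3} = \left(- \frac{1}{3}\right) \left(-26\right) = \frac{26}{3}$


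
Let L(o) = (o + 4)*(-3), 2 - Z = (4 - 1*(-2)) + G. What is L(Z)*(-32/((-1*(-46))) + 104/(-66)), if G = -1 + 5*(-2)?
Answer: 1724/23 ≈ 74.957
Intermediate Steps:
G = -11 (G = -1 - 10 = -11)
Z = 7 (Z = 2 - ((4 - 1*(-2)) - 11) = 2 - ((4 + 2) - 11) = 2 - (6 - 11) = 2 - 1*(-5) = 2 + 5 = 7)
L(o) = -12 - 3*o (L(o) = (4 + o)*(-3) = -12 - 3*o)
L(Z)*(-32/((-1*(-46))) + 104/(-66)) = (-12 - 3*7)*(-32/((-1*(-46))) + 104/(-66)) = (-12 - 21)*(-32/46 + 104*(-1/66)) = -33*(-32*1/46 - 52/33) = -33*(-16/23 - 52/33) = -33*(-1724/759) = 1724/23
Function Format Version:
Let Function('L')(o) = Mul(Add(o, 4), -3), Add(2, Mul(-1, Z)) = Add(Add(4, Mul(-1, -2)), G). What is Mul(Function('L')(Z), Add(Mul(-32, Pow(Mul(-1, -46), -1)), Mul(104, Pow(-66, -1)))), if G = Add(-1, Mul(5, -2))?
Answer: Rational(1724, 23) ≈ 74.957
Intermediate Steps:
G = -11 (G = Add(-1, -10) = -11)
Z = 7 (Z = Add(2, Mul(-1, Add(Add(4, Mul(-1, -2)), -11))) = Add(2, Mul(-1, Add(Add(4, 2), -11))) = Add(2, Mul(-1, Add(6, -11))) = Add(2, Mul(-1, -5)) = Add(2, 5) = 7)
Function('L')(o) = Add(-12, Mul(-3, o)) (Function('L')(o) = Mul(Add(4, o), -3) = Add(-12, Mul(-3, o)))
Mul(Function('L')(Z), Add(Mul(-32, Pow(Mul(-1, -46), -1)), Mul(104, Pow(-66, -1)))) = Mul(Add(-12, Mul(-3, 7)), Add(Mul(-32, Pow(Mul(-1, -46), -1)), Mul(104, Pow(-66, -1)))) = Mul(Add(-12, -21), Add(Mul(-32, Pow(46, -1)), Mul(104, Rational(-1, 66)))) = Mul(-33, Add(Mul(-32, Rational(1, 46)), Rational(-52, 33))) = Mul(-33, Add(Rational(-16, 23), Rational(-52, 33))) = Mul(-33, Rational(-1724, 759)) = Rational(1724, 23)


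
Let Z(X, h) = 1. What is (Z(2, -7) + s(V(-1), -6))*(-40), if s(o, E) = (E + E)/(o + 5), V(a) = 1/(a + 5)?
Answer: 360/7 ≈ 51.429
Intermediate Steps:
V(a) = 1/(5 + a)
s(o, E) = 2*E/(5 + o) (s(o, E) = (2*E)/(5 + o) = 2*E/(5 + o))
(Z(2, -7) + s(V(-1), -6))*(-40) = (1 + 2*(-6)/(5 + 1/(5 - 1)))*(-40) = (1 + 2*(-6)/(5 + 1/4))*(-40) = (1 + 2*(-6)/(5 + ¼))*(-40) = (1 + 2*(-6)/(21/4))*(-40) = (1 + 2*(-6)*(4/21))*(-40) = (1 - 16/7)*(-40) = -9/7*(-40) = 360/7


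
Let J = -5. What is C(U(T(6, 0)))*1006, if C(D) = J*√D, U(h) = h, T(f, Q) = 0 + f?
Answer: -5030*√6 ≈ -12321.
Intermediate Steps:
T(f, Q) = f
C(D) = -5*√D
C(U(T(6, 0)))*1006 = -5*√6*1006 = -5030*√6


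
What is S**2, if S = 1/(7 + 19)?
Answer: 1/676 ≈ 0.0014793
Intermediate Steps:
S = 1/26 ≈ 0.038462
S**2 = (1/26)**2 = 1/676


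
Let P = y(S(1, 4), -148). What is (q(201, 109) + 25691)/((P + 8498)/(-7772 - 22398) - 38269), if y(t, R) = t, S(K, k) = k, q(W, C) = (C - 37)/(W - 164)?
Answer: -14340389315/21359808292 ≈ -0.67137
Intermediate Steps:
q(W, C) = (-37 + C)/(-164 + W)
P = 4
(q(201, 109) + 25691)/((P + 8498)/(-7772 - 22398) - 38269) = ((-37 + 109)/(-164 + 201) + 25691)/((4 + 8498)/(-7772 - 22398) - 38269) = (72/37 + 25691)/(8502/(-30170) - 38269) = ((1/37)*72 + 25691)/(8502*(-1/30170) - 38269) = (72/37 + 25691)/(-4251/15085 - 38269) = 950639/(37*(-577292116/15085)) = (950639/37)*(-15085/577292116) = -14340389315/21359808292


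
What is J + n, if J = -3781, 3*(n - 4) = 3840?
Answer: -2497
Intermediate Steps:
n = 1284 (n = 4 + (⅓)*3840 = 4 + 1280 = 1284)
J + n = -3781 + 1284 = -2497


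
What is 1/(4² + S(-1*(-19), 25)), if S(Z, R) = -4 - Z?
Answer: -⅐ ≈ -0.14286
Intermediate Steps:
1/(4² + S(-1*(-19), 25)) = 1/(4² + (-4 - (-1)*(-19))) = 1/(16 + (-4 - 1*19)) = 1/(16 + (-4 - 19)) = 1/(16 - 23) = 1/(-7) = -⅐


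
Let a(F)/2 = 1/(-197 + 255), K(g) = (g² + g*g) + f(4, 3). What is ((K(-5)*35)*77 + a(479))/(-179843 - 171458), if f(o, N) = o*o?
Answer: -5158231/10187729 ≈ -0.50632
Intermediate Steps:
f(o, N) = o²
K(g) = 16 + 2*g² (K(g) = (g² + g*g) + 4² = (g² + g²) + 16 = 2*g² + 16 = 16 + 2*g²)
a(F) = 1/29 (a(F) = 2/(-197 + 255) = 2/58 = 2*(1/58) = 1/29)
((K(-5)*35)*77 + a(479))/(-179843 - 171458) = (((16 + 2*(-5)²)*35)*77 + 1/29)/(-179843 - 171458) = (((16 + 2*25)*35)*77 + 1/29)/(-351301) = (((16 + 50)*35)*77 + 1/29)*(-1/351301) = ((66*35)*77 + 1/29)*(-1/351301) = (2310*77 + 1/29)*(-1/351301) = (177870 + 1/29)*(-1/351301) = (5158231/29)*(-1/351301) = -5158231/10187729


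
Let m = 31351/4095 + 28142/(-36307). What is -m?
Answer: -1023019267/148677165 ≈ -6.8808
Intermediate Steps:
m = 1023019267/148677165 (m = 31351*(1/4095) + 28142*(-1/36307) = 31351/4095 - 28142/36307 = 1023019267/148677165 ≈ 6.8808)
-m = -1*1023019267/148677165 = -1023019267/148677165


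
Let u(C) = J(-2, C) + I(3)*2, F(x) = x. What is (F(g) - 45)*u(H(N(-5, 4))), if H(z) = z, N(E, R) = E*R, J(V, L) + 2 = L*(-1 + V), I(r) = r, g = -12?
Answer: -3648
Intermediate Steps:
J(V, L) = -2 + L*(-1 + V)
u(C) = 4 - 3*C (u(C) = (-2 - C + C*(-2)) + 3*2 = (-2 - C - 2*C) + 6 = (-2 - 3*C) + 6 = 4 - 3*C)
(F(g) - 45)*u(H(N(-5, 4))) = (-12 - 45)*(4 - (-15)*4) = -57*(4 - 3*(-20)) = -57*(4 + 60) = -57*64 = -3648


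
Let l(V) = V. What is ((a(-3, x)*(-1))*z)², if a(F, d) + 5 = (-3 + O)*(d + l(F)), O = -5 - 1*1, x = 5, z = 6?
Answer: 19044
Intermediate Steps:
O = -6 (O = -5 - 1 = -6)
a(F, d) = -5 - 9*F - 9*d (a(F, d) = -5 + (-3 - 6)*(d + F) = -5 - 9*(F + d) = -5 + (-9*F - 9*d) = -5 - 9*F - 9*d)
((a(-3, x)*(-1))*z)² = (((-5 - 9*(-3) - 9*5)*(-1))*6)² = (((-5 + 27 - 45)*(-1))*6)² = (-23*(-1)*6)² = (23*6)² = 138² = 19044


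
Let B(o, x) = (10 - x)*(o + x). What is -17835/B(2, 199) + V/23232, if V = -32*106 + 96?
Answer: 1003927/3064446 ≈ 0.32760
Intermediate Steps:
V = -3296 (V = -3392 + 96 = -3296)
-17835/B(2, 199) + V/23232 = -17835/(-1*199² + 10*2 + 10*199 - 1*2*199) - 3296/23232 = -17835/(-1*39601 + 20 + 1990 - 398) - 3296*1/23232 = -17835/(-39601 + 20 + 1990 - 398) - 103/726 = -17835/(-37989) - 103/726 = -17835*(-1/37989) - 103/726 = 5945/12663 - 103/726 = 1003927/3064446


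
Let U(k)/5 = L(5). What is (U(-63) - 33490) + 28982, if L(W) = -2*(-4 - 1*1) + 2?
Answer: -4448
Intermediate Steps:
L(W) = 12 (L(W) = -2*(-4 - 1) + 2 = -2*(-5) + 2 = 10 + 2 = 12)
U(k) = 60 (U(k) = 5*12 = 60)
(U(-63) - 33490) + 28982 = (60 - 33490) + 28982 = -33430 + 28982 = -4448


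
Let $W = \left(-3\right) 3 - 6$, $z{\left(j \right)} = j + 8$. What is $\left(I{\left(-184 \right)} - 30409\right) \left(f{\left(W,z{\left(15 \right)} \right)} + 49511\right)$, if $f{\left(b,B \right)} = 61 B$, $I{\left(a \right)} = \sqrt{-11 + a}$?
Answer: $-1548243826 + 50914 i \sqrt{195} \approx -1.5482 \cdot 10^{9} + 7.1098 \cdot 10^{5} i$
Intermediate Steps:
$z{\left(j \right)} = 8 + j$
$W = -15$ ($W = -9 - 6 = -15$)
$\left(I{\left(-184 \right)} - 30409\right) \left(f{\left(W,z{\left(15 \right)} \right)} + 49511\right) = \left(\sqrt{-11 - 184} - 30409\right) \left(61 \left(8 + 15\right) + 49511\right) = \left(\sqrt{-195} - 30409\right) \left(61 \cdot 23 + 49511\right) = \left(i \sqrt{195} - 30409\right) \left(1403 + 49511\right) = \left(-30409 + i \sqrt{195}\right) 50914 = -1548243826 + 50914 i \sqrt{195}$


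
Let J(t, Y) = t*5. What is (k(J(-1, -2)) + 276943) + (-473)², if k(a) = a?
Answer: 500667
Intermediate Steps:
J(t, Y) = 5*t
(k(J(-1, -2)) + 276943) + (-473)² = (5*(-1) + 276943) + (-473)² = (-5 + 276943) + 223729 = 276938 + 223729 = 500667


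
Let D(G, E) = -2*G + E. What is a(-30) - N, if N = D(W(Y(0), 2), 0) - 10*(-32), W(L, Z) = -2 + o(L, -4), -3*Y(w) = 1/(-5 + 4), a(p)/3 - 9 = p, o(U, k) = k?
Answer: -395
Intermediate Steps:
a(p) = 27 + 3*p
Y(w) = ⅓ (Y(w) = -1/(3*(-5 + 4)) = -⅓/(-1) = -⅓*(-1) = ⅓)
W(L, Z) = -6 (W(L, Z) = -2 - 4 = -6)
D(G, E) = E - 2*G
N = 332 (N = (0 - 2*(-6)) - 10*(-32) = (0 + 12) + 320 = 12 + 320 = 332)
a(-30) - N = (27 + 3*(-30)) - 1*332 = (27 - 90) - 332 = -63 - 332 = -395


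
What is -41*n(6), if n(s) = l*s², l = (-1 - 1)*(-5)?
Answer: -14760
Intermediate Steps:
l = 10 (l = -2*(-5) = 10)
n(s) = 10*s²
-41*n(6) = -410*6² = -410*36 = -41*360 = -14760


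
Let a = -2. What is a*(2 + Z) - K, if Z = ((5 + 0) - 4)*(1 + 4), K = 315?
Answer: -329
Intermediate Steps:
Z = 5 (Z = (5 - 4)*5 = 1*5 = 5)
a*(2 + Z) - K = -2*(2 + 5) - 1*315 = -2*7 - 315 = -14 - 315 = -329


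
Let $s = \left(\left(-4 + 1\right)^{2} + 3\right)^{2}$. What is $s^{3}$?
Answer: $2985984$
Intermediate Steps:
$s = 144$ ($s = \left(\left(-3\right)^{2} + 3\right)^{2} = \left(9 + 3\right)^{2} = 12^{2} = 144$)
$s^{3} = 144^{3} = 2985984$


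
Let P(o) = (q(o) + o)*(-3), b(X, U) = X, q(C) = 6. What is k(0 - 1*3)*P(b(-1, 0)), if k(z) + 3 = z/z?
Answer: 30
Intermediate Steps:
P(o) = -18 - 3*o (P(o) = (6 + o)*(-3) = -18 - 3*o)
k(z) = -2 (k(z) = -3 + z/z = -3 + 1 = -2)
k(0 - 1*3)*P(b(-1, 0)) = -2*(-18 - 3*(-1)) = -2*(-18 + 3) = -2*(-15) = 30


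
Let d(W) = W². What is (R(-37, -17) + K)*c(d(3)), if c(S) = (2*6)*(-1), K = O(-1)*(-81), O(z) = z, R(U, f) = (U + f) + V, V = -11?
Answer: -192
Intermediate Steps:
R(U, f) = -11 + U + f (R(U, f) = (U + f) - 11 = -11 + U + f)
K = 81 (K = -1*(-81) = 81)
c(S) = -12 (c(S) = 12*(-1) = -12)
(R(-37, -17) + K)*c(d(3)) = ((-11 - 37 - 17) + 81)*(-12) = (-65 + 81)*(-12) = 16*(-12) = -192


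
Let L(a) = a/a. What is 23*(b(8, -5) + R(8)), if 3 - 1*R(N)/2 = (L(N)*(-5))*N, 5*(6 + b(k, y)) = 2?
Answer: 9246/5 ≈ 1849.2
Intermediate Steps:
b(k, y) = -28/5 (b(k, y) = -6 + (⅕)*2 = -6 + ⅖ = -28/5)
L(a) = 1
R(N) = 6 + 10*N (R(N) = 6 - 2*1*(-5)*N = 6 - (-10)*N = 6 + 10*N)
23*(b(8, -5) + R(8)) = 23*(-28/5 + (6 + 10*8)) = 23*(-28/5 + (6 + 80)) = 23*(-28/5 + 86) = 23*(402/5) = 9246/5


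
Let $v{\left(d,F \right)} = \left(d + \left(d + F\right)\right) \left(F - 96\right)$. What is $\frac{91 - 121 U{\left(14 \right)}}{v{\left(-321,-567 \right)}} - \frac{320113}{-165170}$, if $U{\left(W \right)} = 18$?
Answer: $\frac{256247307281}{132394821390} \approx 1.9355$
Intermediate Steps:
$v{\left(d,F \right)} = \left(-96 + F\right) \left(F + 2 d\right)$ ($v{\left(d,F \right)} = \left(d + \left(F + d\right)\right) \left(-96 + F\right) = \left(F + 2 d\right) \left(-96 + F\right) = \left(-96 + F\right) \left(F + 2 d\right)$)
$\frac{91 - 121 U{\left(14 \right)}}{v{\left(-321,-567 \right)}} - \frac{320113}{-165170} = \frac{91 - 2178}{\left(-567\right)^{2} - -61632 - -54432 + 2 \left(-567\right) \left(-321\right)} - \frac{320113}{-165170} = \frac{91 - 2178}{321489 + 61632 + 54432 + 364014} - - \frac{320113}{165170} = - \frac{2087}{801567} + \frac{320113}{165170} = \frac{256247307281}{132394821390}$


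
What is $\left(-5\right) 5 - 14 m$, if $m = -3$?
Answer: $17$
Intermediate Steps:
$\left(-5\right) 5 - 14 m = \left(-5\right) 5 - -42 = -25 + 42 = 17$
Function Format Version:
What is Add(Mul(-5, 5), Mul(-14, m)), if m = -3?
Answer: 17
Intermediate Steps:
Add(Mul(-5, 5), Mul(-14, m)) = Add(Mul(-5, 5), Mul(-14, -3)) = Add(-25, 42) = 17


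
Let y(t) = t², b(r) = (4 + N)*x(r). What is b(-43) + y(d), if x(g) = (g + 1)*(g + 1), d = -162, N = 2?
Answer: 36828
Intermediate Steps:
x(g) = (1 + g)² (x(g) = (1 + g)*(1 + g) = (1 + g)²)
b(r) = 6*(1 + r)² (b(r) = (4 + 2)*(1 + r)² = 6*(1 + r)²)
b(-43) + y(d) = 6*(1 - 43)² + (-162)² = 6*(-42)² + 26244 = 6*1764 + 26244 = 10584 + 26244 = 36828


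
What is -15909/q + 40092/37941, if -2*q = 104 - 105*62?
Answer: -158396231/40508341 ≈ -3.9102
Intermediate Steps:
q = 3203 (q = -(104 - 105*62)/2 = -(104 - 6510)/2 = -½*(-6406) = 3203)
-15909/q + 40092/37941 = -15909/3203 + 40092/37941 = -15909*1/3203 + 40092*(1/37941) = -15909/3203 + 13364/12647 = -158396231/40508341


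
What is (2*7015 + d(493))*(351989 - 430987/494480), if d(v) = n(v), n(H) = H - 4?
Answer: 2527047771833427/494480 ≈ 5.1105e+9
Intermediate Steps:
n(H) = -4 + H
d(v) = -4 + v
(2*7015 + d(493))*(351989 - 430987/494480) = (2*7015 + (-4 + 493))*(351989 - 430987/494480) = (14030 + 489)*(351989 - 430987*1/494480) = 14519*(351989 - 430987/494480) = 14519*(174051089733/494480) = 2527047771833427/494480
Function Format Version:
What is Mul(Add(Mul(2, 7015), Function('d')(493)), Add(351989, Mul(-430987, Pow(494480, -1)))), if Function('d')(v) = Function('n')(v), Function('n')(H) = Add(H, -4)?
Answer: Rational(2527047771833427, 494480) ≈ 5.1105e+9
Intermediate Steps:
Function('n')(H) = Add(-4, H)
Function('d')(v) = Add(-4, v)
Mul(Add(Mul(2, 7015), Function('d')(493)), Add(351989, Mul(-430987, Pow(494480, -1)))) = Mul(Add(Mul(2, 7015), Add(-4, 493)), Add(351989, Mul(-430987, Pow(494480, -1)))) = Mul(Add(14030, 489), Add(351989, Mul(-430987, Rational(1, 494480)))) = Mul(14519, Add(351989, Rational(-430987, 494480))) = Mul(14519, Rational(174051089733, 494480)) = Rational(2527047771833427, 494480)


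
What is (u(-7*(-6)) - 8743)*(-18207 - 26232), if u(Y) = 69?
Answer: 385463886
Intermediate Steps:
(u(-7*(-6)) - 8743)*(-18207 - 26232) = (69 - 8743)*(-18207 - 26232) = -8674*(-44439) = 385463886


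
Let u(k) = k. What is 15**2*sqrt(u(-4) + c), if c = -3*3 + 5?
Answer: 450*I*sqrt(2) ≈ 636.4*I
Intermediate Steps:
c = -4 (c = -9 + 5 = -4)
15**2*sqrt(u(-4) + c) = 15**2*sqrt(-4 - 4) = 225*sqrt(-8) = 225*(2*I*sqrt(2)) = 450*I*sqrt(2)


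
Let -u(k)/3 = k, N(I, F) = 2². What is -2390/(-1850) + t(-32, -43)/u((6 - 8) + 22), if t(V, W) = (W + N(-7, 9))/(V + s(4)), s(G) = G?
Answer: 26287/20720 ≈ 1.2687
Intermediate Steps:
N(I, F) = 4
t(V, W) = (4 + W)/(4 + V) (t(V, W) = (W + 4)/(V + 4) = (4 + W)/(4 + V))
u(k) = -3*k
-2390/(-1850) + t(-32, -43)/u((6 - 8) + 22) = -2390/(-1850) + ((4 - 43)/(4 - 32))/((-3*((6 - 8) + 22))) = -2390*(-1/1850) + (-39/(-28))/((-3*(-2 + 22))) = 239/185 + (-1/28*(-39))/((-3*20)) = 239/185 + (39/28)/(-60) = 239/185 + (39/28)*(-1/60) = 239/185 - 13/560 = 26287/20720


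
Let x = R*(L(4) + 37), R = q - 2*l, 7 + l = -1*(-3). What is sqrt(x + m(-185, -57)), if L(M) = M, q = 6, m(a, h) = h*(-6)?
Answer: 2*sqrt(229) ≈ 30.266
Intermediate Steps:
m(a, h) = -6*h
l = -4 (l = -7 - 1*(-3) = -7 + 3 = -4)
R = 14 (R = 6 - 2*(-4) = 6 + 8 = 14)
x = 574 (x = 14*(4 + 37) = 14*41 = 574)
sqrt(x + m(-185, -57)) = sqrt(574 - 6*(-57)) = sqrt(574 + 342) = sqrt(916) = 2*sqrt(229)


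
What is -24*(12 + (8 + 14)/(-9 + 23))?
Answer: -2280/7 ≈ -325.71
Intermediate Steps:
-24*(12 + (8 + 14)/(-9 + 23)) = -24*(12 + 22/14) = -24*(12 + 22*(1/14)) = -24*(12 + 11/7) = -24*95/7 = -2280/7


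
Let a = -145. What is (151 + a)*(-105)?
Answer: -630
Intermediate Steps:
(151 + a)*(-105) = (151 - 145)*(-105) = 6*(-105) = -630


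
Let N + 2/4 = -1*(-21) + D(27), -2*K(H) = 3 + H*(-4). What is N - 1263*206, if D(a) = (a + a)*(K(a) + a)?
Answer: -511729/2 ≈ -2.5586e+5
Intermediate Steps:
K(H) = -3/2 + 2*H (K(H) = -(3 + H*(-4))/2 = -(3 - 4*H)/2 = -3/2 + 2*H)
D(a) = 2*a*(-3/2 + 3*a) (D(a) = (a + a)*((-3/2 + 2*a) + a) = (2*a)*(-3/2 + 3*a) = 2*a*(-3/2 + 3*a))
N = 8627/2 (N = -½ + (-1*(-21) + 3*27*(-1 + 2*27)) = -½ + (21 + 3*27*(-1 + 54)) = -½ + (21 + 3*27*53) = -½ + (21 + 4293) = -½ + 4314 = 8627/2 ≈ 4313.5)
N - 1263*206 = 8627/2 - 1263*206 = 8627/2 - 260178 = -511729/2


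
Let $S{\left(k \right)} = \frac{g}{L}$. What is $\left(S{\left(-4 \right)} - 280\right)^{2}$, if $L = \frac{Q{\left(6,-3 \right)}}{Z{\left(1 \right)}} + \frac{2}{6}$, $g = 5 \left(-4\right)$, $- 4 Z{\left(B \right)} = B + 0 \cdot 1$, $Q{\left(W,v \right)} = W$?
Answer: $\frac{392832400}{5041} \approx 77928.0$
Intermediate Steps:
$Z{\left(B \right)} = - \frac{B}{4}$ ($Z{\left(B \right)} = - \frac{B + 0 \cdot 1}{4} = - \frac{B + 0}{4} = - \frac{B}{4}$)
$g = -20$
$L = - \frac{71}{3}$ ($L = \frac{6}{\left(- \frac{1}{4}\right) 1} + \frac{2}{6} = \frac{6}{- \frac{1}{4}} + 2 \cdot \frac{1}{6} = 6 \left(-4\right) + \frac{1}{3} = -24 + \frac{1}{3} = - \frac{71}{3} \approx -23.667$)
$S{\left(k \right)} = \frac{60}{71}$ ($S{\left(k \right)} = - \frac{20}{- \frac{71}{3}} = \left(-20\right) \left(- \frac{3}{71}\right) = \frac{60}{71}$)
$\left(S{\left(-4 \right)} - 280\right)^{2} = \left(\frac{60}{71} - 280\right)^{2} = \left(- \frac{19820}{71}\right)^{2} = \frac{392832400}{5041}$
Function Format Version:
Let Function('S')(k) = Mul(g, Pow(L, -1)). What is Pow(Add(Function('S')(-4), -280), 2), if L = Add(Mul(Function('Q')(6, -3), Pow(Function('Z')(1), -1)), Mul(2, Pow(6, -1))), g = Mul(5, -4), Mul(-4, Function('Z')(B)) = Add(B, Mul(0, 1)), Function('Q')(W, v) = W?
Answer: Rational(392832400, 5041) ≈ 77928.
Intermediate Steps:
Function('Z')(B) = Mul(Rational(-1, 4), B) (Function('Z')(B) = Mul(Rational(-1, 4), Add(B, Mul(0, 1))) = Mul(Rational(-1, 4), Add(B, 0)) = Mul(Rational(-1, 4), B))
g = -20
L = Rational(-71, 3) (L = Add(Mul(6, Pow(Mul(Rational(-1, 4), 1), -1)), Mul(2, Pow(6, -1))) = Add(Mul(6, Pow(Rational(-1, 4), -1)), Mul(2, Rational(1, 6))) = Add(Mul(6, -4), Rational(1, 3)) = Add(-24, Rational(1, 3)) = Rational(-71, 3) ≈ -23.667)
Function('S')(k) = Rational(60, 71) (Function('S')(k) = Mul(-20, Pow(Rational(-71, 3), -1)) = Mul(-20, Rational(-3, 71)) = Rational(60, 71))
Pow(Add(Function('S')(-4), -280), 2) = Pow(Add(Rational(60, 71), -280), 2) = Pow(Rational(-19820, 71), 2) = Rational(392832400, 5041)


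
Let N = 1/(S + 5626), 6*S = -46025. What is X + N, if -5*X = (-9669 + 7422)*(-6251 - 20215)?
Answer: -729626412468/61345 ≈ -1.1894e+7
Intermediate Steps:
S = -46025/6 (S = (⅙)*(-46025) = -46025/6 ≈ -7670.8)
N = -6/12269 (N = 1/(-46025/6 + 5626) = 1/(-12269/6) = -6/12269 ≈ -0.00048904)
X = -59469102/5 (X = -(-9669 + 7422)*(-6251 - 20215)/5 = -(-2247)*(-26466)/5 = -⅕*59469102 = -59469102/5 ≈ -1.1894e+7)
X + N = -59469102/5 - 6/12269 = -729626412468/61345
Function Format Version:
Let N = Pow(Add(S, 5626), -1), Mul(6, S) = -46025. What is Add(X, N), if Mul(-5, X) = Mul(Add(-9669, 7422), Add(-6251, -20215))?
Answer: Rational(-729626412468, 61345) ≈ -1.1894e+7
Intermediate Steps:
S = Rational(-46025, 6) (S = Mul(Rational(1, 6), -46025) = Rational(-46025, 6) ≈ -7670.8)
N = Rational(-6, 12269) (N = Pow(Add(Rational(-46025, 6), 5626), -1) = Pow(Rational(-12269, 6), -1) = Rational(-6, 12269) ≈ -0.00048904)
X = Rational(-59469102, 5) (X = Mul(Rational(-1, 5), Mul(Add(-9669, 7422), Add(-6251, -20215))) = Mul(Rational(-1, 5), Mul(-2247, -26466)) = Mul(Rational(-1, 5), 59469102) = Rational(-59469102, 5) ≈ -1.1894e+7)
Add(X, N) = Add(Rational(-59469102, 5), Rational(-6, 12269)) = Rational(-729626412468, 61345)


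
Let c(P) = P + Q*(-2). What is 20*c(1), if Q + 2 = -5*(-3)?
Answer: -500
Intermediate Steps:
Q = 13 (Q = -2 - 5*(-3) = -2 + 15 = 13)
c(P) = -26 + P (c(P) = P + 13*(-2) = P - 26 = -26 + P)
20*c(1) = 20*(-26 + 1) = 20*(-25) = -500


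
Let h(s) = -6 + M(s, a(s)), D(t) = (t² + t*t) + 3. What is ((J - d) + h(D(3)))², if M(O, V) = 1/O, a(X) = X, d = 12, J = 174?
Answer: 10738729/441 ≈ 24351.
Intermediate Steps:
D(t) = 3 + 2*t² (D(t) = (t² + t²) + 3 = 2*t² + 3 = 3 + 2*t²)
h(s) = -6 + 1/s
((J - d) + h(D(3)))² = ((174 - 1*12) + (-6 + 1/(3 + 2*3²)))² = ((174 - 12) + (-6 + 1/(3 + 2*9)))² = (162 + (-6 + 1/(3 + 18)))² = (162 + (-6 + 1/21))² = (162 - 125/21)² = (3277/21)² = 10738729/441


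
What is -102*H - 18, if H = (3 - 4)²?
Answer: -120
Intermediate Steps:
H = 1 (H = (-1)² = 1)
-102*H - 18 = -102*1 - 18 = -102 - 18 = -120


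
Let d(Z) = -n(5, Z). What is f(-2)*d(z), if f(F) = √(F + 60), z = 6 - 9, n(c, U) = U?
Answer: 3*√58 ≈ 22.847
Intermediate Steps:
z = -3
f(F) = √(60 + F)
d(Z) = -Z
f(-2)*d(z) = √(60 - 2)*(-1*(-3)) = √58*3 = 3*√58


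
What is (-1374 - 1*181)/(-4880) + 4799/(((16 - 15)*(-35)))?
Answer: -4672939/34160 ≈ -136.80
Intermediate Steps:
(-1374 - 1*181)/(-4880) + 4799/(((16 - 15)*(-35))) = (-1374 - 181)*(-1/4880) + 4799/((1*(-35))) = -1555*(-1/4880) + 4799/(-35) = 311/976 + 4799*(-1/35) = 311/976 - 4799/35 = -4672939/34160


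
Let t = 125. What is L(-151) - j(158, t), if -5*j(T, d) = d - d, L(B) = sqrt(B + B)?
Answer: I*sqrt(302) ≈ 17.378*I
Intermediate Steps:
L(B) = sqrt(2)*sqrt(B) (L(B) = sqrt(2*B) = sqrt(2)*sqrt(B))
j(T, d) = 0 (j(T, d) = -(d - d)/5 = -1/5*0 = 0)
L(-151) - j(158, t) = sqrt(2)*sqrt(-151) - 1*0 = sqrt(2)*(I*sqrt(151)) + 0 = I*sqrt(302) + 0 = I*sqrt(302)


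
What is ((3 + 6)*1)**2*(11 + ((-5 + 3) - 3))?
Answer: 486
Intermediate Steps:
((3 + 6)*1)**2*(11 + ((-5 + 3) - 3)) = (9*1)**2*(11 + (-2 - 3)) = 9**2*(11 - 5) = 81*6 = 486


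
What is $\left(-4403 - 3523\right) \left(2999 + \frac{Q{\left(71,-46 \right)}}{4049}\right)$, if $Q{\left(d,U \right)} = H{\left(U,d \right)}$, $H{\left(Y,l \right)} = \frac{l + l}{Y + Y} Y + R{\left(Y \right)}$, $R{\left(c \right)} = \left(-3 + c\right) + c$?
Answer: $- \frac{96244839402}{4049} \approx -2.377 \cdot 10^{7}$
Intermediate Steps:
$R{\left(c \right)} = -3 + 2 c$
$H{\left(Y,l \right)} = -3 + l + 2 Y$ ($H{\left(Y,l \right)} = \frac{l + l}{Y + Y} Y + \left(-3 + 2 Y\right) = \frac{2 l}{2 Y} Y + \left(-3 + 2 Y\right) = 2 l \frac{1}{2 Y} Y + \left(-3 + 2 Y\right) = \frac{l}{Y} Y + \left(-3 + 2 Y\right) = l + \left(-3 + 2 Y\right) = -3 + l + 2 Y$)
$Q{\left(d,U \right)} = -3 + d + 2 U$
$\left(-4403 - 3523\right) \left(2999 + \frac{Q{\left(71,-46 \right)}}{4049}\right) = \left(-4403 - 3523\right) \left(2999 + \frac{-3 + 71 + 2 \left(-46\right)}{4049}\right) = - 7926 \left(2999 + \left(-3 + 71 - 92\right) \frac{1}{4049}\right) = - 7926 \left(2999 - \frac{24}{4049}\right) = \left(-7926\right) \frac{12142927}{4049} = - \frac{96244839402}{4049}$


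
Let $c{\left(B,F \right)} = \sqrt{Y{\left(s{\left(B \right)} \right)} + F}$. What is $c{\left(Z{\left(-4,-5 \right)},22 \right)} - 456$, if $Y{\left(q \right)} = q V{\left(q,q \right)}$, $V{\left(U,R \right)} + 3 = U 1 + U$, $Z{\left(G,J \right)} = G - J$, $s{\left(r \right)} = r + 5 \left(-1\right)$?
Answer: $-456 + \sqrt{66} \approx -447.88$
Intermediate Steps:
$s{\left(r \right)} = -5 + r$ ($s{\left(r \right)} = r - 5 = -5 + r$)
$V{\left(U,R \right)} = -3 + 2 U$ ($V{\left(U,R \right)} = -3 + \left(U 1 + U\right) = -3 + \left(U + U\right) = -3 + 2 U$)
$Y{\left(q \right)} = q \left(-3 + 2 q\right)$
$c{\left(B,F \right)} = \sqrt{F + \left(-13 + 2 B\right) \left(-5 + B\right)}$ ($c{\left(B,F \right)} = \sqrt{\left(-5 + B\right) \left(-3 + 2 \left(-5 + B\right)\right) + F} = \sqrt{\left(-5 + B\right) \left(-3 + \left(-10 + 2 B\right)\right) + F} = \sqrt{\left(-5 + B\right) \left(-13 + 2 B\right) + F} = \sqrt{\left(-13 + 2 B\right) \left(-5 + B\right) + F} = \sqrt{F + \left(-13 + 2 B\right) \left(-5 + B\right)}$)
$c{\left(Z{\left(-4,-5 \right)},22 \right)} - 456 = \sqrt{22 + \left(-13 + 2 \left(-4 - -5\right)\right) \left(-5 - -1\right)} - 456 = \sqrt{22 + \left(-13 + 2 \left(-4 + 5\right)\right) \left(-5 + \left(-4 + 5\right)\right)} - 456 = \sqrt{22 + \left(-13 + 2 \cdot 1\right) \left(-5 + 1\right)} - 456 = \sqrt{22 + \left(-13 + 2\right) \left(-4\right)} - 456 = \sqrt{22 - -44} - 456 = \sqrt{22 + 44} - 456 = \sqrt{66} - 456 = -456 + \sqrt{66}$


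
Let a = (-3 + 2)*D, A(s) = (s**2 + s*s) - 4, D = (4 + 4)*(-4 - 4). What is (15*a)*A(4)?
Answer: 26880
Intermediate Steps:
D = -64 (D = 8*(-8) = -64)
A(s) = -4 + 2*s**2 (A(s) = (s**2 + s**2) - 4 = 2*s**2 - 4 = -4 + 2*s**2)
a = 64 (a = (-3 + 2)*(-64) = -1*(-64) = 64)
(15*a)*A(4) = (15*64)*(-4 + 2*4**2) = 960*(-4 + 2*16) = 960*(-4 + 32) = 960*28 = 26880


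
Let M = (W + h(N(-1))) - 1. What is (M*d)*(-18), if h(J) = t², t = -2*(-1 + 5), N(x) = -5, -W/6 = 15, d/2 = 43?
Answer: 41796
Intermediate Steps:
d = 86 (d = 2*43 = 86)
W = -90 (W = -6*15 = -90)
t = -8 (t = -2*4 = -8)
h(J) = 64 (h(J) = (-8)² = 64)
M = -27 (M = (-90 + 64) - 1 = -26 - 1 = -27)
(M*d)*(-18) = -27*86*(-18) = -2322*(-18) = 41796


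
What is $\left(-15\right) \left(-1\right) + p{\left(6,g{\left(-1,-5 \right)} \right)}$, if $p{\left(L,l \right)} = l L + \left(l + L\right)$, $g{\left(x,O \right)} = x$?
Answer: $14$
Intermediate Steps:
$p{\left(L,l \right)} = L + l + L l$ ($p{\left(L,l \right)} = L l + \left(L + l\right) = L + l + L l$)
$\left(-15\right) \left(-1\right) + p{\left(6,g{\left(-1,-5 \right)} \right)} = \left(-15\right) \left(-1\right) + \left(6 - 1 + 6 \left(-1\right)\right) = 15 - 1 = 14$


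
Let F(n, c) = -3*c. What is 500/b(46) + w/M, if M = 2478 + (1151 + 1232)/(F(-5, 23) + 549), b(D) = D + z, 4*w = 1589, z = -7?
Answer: 603348020/46481097 ≈ 12.980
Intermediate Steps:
w = 1589/4 (w = (1/4)*1589 = 1589/4 ≈ 397.25)
b(D) = -7 + D (b(D) = D - 7 = -7 + D)
M = 1191823/480 (M = 2478 + (1151 + 1232)/(-3*23 + 549) = 2478 + 2383/(-69 + 549) = 2478 + 2383/480 = 1191823/480 ≈ 2483.0)
500/b(46) + w/M = 500/(-7 + 46) + 1589/(4*(1191823/480)) = 500/39 + (1589/4)*(480/1191823) = 500*(1/39) + 190680/1191823 = 500/39 + 190680/1191823 = 603348020/46481097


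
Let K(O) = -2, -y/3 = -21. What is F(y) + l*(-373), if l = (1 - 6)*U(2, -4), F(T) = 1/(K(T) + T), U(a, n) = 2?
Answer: 227531/61 ≈ 3730.0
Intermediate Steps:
y = 63 (y = -3*(-21) = 63)
F(T) = 1/(-2 + T)
l = -10 (l = (1 - 6)*2 = -5*2 = -10)
F(y) + l*(-373) = 1/(-2 + 63) - 10*(-373) = 1/61 + 3730 = 227531/61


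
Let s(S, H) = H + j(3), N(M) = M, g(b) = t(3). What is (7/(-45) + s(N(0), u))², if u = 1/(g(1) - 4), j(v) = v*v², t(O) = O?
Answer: 1352569/2025 ≈ 667.94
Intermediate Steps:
g(b) = 3
j(v) = v³
u = -1 (u = 1/(3 - 4) = 1/(-1) = -1)
s(S, H) = 27 + H (s(S, H) = H + 3³ = H + 27 = 27 + H)
(7/(-45) + s(N(0), u))² = (7/(-45) + (27 - 1))² = (7*(-1/45) + 26)² = (-7/45 + 26)² = (1163/45)² = 1352569/2025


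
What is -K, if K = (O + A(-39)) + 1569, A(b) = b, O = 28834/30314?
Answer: -23204627/15157 ≈ -1531.0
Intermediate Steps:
O = 14417/15157 (O = 28834*(1/30314) = 14417/15157 ≈ 0.95118)
K = 23204627/15157 (K = (14417/15157 - 39) + 1569 = -576706/15157 + 1569 = 23204627/15157 ≈ 1531.0)
-K = -1*23204627/15157 = -23204627/15157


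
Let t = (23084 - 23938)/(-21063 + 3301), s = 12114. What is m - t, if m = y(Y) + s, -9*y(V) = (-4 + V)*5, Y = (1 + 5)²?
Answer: 966835103/79929 ≈ 12096.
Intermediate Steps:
Y = 36 (Y = 6² = 36)
y(V) = 20/9 - 5*V/9 (y(V) = -(-4 + V)*5/9 = -(-20 + 5*V)/9 = 20/9 - 5*V/9)
t = 427/8881 (t = -854/(-17762) = -854*(-1/17762) = 427/8881 ≈ 0.048080)
m = 108866/9 (m = (20/9 - 5/9*36) + 12114 = (20/9 - 20) + 12114 = -160/9 + 12114 = 108866/9 ≈ 12096.)
m - t = 108866/9 - 1*427/8881 = 108866/9 - 427/8881 = 966835103/79929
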